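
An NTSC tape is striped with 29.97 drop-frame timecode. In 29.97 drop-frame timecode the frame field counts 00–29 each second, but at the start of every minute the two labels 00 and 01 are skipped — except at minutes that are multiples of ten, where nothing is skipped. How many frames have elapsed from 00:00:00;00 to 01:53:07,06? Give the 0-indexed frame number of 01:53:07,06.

Complete 10-minute blocks: 11, each 17982 frames → 197802.
Remaining 3 whole minutes in the current block: 1800 + 2 × 1798 = 5396 frames.
Within the current minute: 7 × 30 + 6 − 2 = 214 (labels ;00/;01 skipped at this minute). Total = 197802 + 5396 + 214 = 203412.

203412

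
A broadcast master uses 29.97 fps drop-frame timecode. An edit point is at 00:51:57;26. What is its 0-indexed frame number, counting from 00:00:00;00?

93444

Complete 10-minute blocks: 5, each 17982 frames → 89910.
Remaining 1 whole minute in the current block: 1800 + 0 × 1798 = 1800 frames.
Within the current minute: 57 × 30 + 26 − 2 = 1734 (labels ;00/;01 skipped at this minute). Total = 89910 + 1800 + 1734 = 93444.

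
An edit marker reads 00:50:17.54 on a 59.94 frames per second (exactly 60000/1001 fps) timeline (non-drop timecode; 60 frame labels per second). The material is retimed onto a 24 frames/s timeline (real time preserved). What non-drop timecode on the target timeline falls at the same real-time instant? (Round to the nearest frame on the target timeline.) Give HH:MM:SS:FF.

Source frame index: (0×3600 + 50×60 + 17) × 60 + 54 = 181074.
Real time: 181074 / (60000/1001) = 30209179/10000 s.
Target frame: (30209179/10000) × (24) = 90627537/1250 ≈ 72502.030 → 72502.
At 24 labels/s: frame 72502 → 00:50:20:22.

00:50:20:22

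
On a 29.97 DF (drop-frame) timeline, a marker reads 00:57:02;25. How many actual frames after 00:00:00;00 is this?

Complete 10-minute blocks: 5, each 17982 frames → 89910.
Remaining 7 whole minutes in the current block: 1800 + 6 × 1798 = 12588 frames.
Within the current minute: 2 × 30 + 25 − 2 = 83 (labels ;00/;01 skipped at this minute). Total = 89910 + 12588 + 83 = 102581.

102581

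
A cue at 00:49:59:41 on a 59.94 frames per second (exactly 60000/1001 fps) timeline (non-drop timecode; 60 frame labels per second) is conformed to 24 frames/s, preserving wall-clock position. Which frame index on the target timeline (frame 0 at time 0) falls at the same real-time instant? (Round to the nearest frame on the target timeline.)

frame 72064

Source frame index: (0×3600 + 49×60 + 59) × 60 + 41 = 179981.
Real time: 179981 / (60000/1001) = 180160981/60000 s.
Target frame: (180160981/60000) × (24) = 180160981/2500 ≈ 72064.392 → 72064.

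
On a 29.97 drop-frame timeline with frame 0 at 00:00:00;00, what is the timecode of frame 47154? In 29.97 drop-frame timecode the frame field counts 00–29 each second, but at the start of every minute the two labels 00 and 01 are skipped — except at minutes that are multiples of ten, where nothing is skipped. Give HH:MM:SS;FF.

Ten DF minutes hold 17982 frames, so frame 47154 lies in block 2 (frames 35964–53945) with 11190 frames into that block.
The block's first minute is 1800 frames and the rest 1798 each; 11190 frames reaches minute 6, so 2 × 18 + 6 × 2 = 48 labels have been skipped so far.
Adding those back, label number 47154 + 48 = 47202 at 30 labels/s is 1573 s + 12 f = 0 h 26 min 13 s frame 12, i.e. 00:26:13;12.

00:26:13;12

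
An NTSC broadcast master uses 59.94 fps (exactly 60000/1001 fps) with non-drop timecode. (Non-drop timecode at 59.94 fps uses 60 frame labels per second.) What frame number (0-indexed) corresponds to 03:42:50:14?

Total seconds to the label: (3 × 3600 + 42 × 60 + 50) = 13370.
Frame index = 13370 × 60 + 14 = 802214.

802214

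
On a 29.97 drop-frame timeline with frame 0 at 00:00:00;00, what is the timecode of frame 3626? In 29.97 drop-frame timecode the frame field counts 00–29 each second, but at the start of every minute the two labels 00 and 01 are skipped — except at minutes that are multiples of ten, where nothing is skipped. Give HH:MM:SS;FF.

Ten DF minutes hold 17982 frames, so frame 3626 lies in block 0 (frames 0–17981) with 3626 frames into that block.
The block's first minute is 1800 frames and the rest 1798 each; 3626 frames reaches minute 2, so 0 × 18 + 2 × 2 = 4 labels have been skipped so far.
Adding those back, label number 3626 + 4 = 3630 at 30 labels/s is 121 s + 0 f = 0 h 2 min 1 s frame 0, i.e. 00:02:01;00.

00:02:01;00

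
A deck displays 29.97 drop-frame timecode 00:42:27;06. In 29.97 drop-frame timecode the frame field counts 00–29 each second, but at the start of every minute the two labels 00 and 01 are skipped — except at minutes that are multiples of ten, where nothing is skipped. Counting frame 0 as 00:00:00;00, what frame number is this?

76340

Complete 10-minute blocks: 4, each 17982 frames → 71928.
Remaining 2 whole minutes in the current block: 1800 + 1 × 1798 = 3598 frames.
Within the current minute: 27 × 30 + 6 − 2 = 814 (labels ;00/;01 skipped at this minute). Total = 71928 + 3598 + 814 = 76340.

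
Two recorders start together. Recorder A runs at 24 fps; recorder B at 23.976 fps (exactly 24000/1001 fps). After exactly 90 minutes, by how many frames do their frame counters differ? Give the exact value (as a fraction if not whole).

129600/1001 frames

90 min = 5400 s.
A emits 24 × 5400 = 129600 frames; B emits 24000/1001 × 5400 = 129600000/1001.
Difference = 129600/1001 frames (≈ 129.4705); B is behind A.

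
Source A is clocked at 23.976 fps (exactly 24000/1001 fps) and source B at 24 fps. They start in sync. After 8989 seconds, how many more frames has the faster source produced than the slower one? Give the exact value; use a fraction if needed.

215736/1001 frames

A emits 24000/1001 × 8989 = 215736000/1001 frames; B emits 24 × 8989 = 215736.
Difference = 215736/1001 frames (≈ 215.5205); B is ahead of A.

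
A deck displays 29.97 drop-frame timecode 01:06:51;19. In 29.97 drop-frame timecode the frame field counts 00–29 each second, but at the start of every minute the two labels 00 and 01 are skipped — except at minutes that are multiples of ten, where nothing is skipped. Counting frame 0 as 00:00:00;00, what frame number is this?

Complete 10-minute blocks: 6, each 17982 frames → 107892.
Remaining 6 whole minutes in the current block: 1800 + 5 × 1798 = 10790 frames.
Within the current minute: 51 × 30 + 19 − 2 = 1547 (labels ;00/;01 skipped at this minute). Total = 107892 + 10790 + 1547 = 120229.

120229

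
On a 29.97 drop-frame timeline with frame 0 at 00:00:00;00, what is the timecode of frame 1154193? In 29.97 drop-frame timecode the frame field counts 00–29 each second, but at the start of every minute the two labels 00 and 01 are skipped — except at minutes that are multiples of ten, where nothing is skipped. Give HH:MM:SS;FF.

10:41:51;17

Ten DF minutes hold 17982 frames, so frame 1154193 lies in block 64 (frames 1150848–1168829) with 3345 frames into that block.
The block's first minute is 1800 frames and the rest 1798 each; 3345 frames reaches minute 1, so 64 × 18 + 1 × 2 = 1154 labels have been skipped so far.
Adding those back, label number 1154193 + 1154 = 1155347 at 30 labels/s is 38511 s + 17 f = 10 h 41 min 51 s frame 17, i.e. 10:41:51;17.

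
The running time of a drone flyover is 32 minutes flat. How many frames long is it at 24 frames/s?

46080 frames

32 min = 1920 s.
Frames = 1920 × 24 = 46080.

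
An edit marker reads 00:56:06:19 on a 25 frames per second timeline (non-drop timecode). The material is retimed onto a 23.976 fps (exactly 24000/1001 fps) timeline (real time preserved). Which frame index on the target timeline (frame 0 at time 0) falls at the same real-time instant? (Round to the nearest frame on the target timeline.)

frame 80722

Source frame index: (0×3600 + 56×60 + 6) × 25 + 19 = 84169.
Real time: 84169 / (25) = 84169/25 s.
Target frame: (84169/25) × (24000/1001) = 80802240/1001 ≈ 80721.518 → 80722.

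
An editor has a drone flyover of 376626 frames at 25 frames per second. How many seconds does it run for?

Running time = 376626 / (25) = 15065.04 s.

15065.04 seconds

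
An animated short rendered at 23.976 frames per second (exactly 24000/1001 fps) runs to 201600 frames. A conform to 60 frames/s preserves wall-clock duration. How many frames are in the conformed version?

504504 frames

Target frames = source frames × (target rate / source rate) = 201600 × (60)/(24000/1001) = 201600 × 1001/400 = 504504.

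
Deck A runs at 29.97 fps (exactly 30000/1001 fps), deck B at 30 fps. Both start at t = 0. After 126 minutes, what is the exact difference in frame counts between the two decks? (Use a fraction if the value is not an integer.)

32400/143 frames

126 min = 7560 s.
A emits 30000/1001 × 7560 = 32400000/143 frames; B emits 30 × 7560 = 226800.
Difference = 32400/143 frames (≈ 226.5734); B is ahead of A.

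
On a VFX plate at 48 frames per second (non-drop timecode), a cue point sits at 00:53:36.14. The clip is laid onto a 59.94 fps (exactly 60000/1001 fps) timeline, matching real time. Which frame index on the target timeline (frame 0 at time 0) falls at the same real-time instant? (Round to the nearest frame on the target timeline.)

Source frame index: (0×3600 + 53×60 + 36) × 48 + 14 = 154382.
Real time: 154382 / (48) = 77191/24 s.
Target frame: (77191/24) × (60000/1001) = 192977500/1001 ≈ 192784.715 → 192785.

frame 192785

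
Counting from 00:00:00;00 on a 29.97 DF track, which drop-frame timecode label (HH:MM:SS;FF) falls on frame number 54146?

00:30:06;20

Each 10-minute DF block holds 10 × 60 × 30 − 9 × 2 = 17982 frames. 54146 ÷ 17982 → 3 full blocks, remainder 200.
Within the partial block the first minute is 1800 frames and each further minute 1798, so 0 further minute boundaries passed. Total skipped labels = 18 × 3 + 2 × 0 = 54.
Non-drop label index = 54146 + 54 = 54200; at 30 labels/s that is 00:30:06:20, i.e. DF 00:30:06;20.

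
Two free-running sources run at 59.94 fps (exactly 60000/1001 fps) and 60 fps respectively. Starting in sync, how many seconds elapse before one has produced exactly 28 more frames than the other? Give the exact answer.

7007/15 seconds

The gap grows by |60 − 60000/1001| = 60/1001 frames per second.
Time for a 28-frame gap: 28 ÷ (60/1001) = 7007/15 s.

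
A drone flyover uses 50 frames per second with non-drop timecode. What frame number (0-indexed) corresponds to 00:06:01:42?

Total seconds to the label: (0 × 3600 + 6 × 60 + 1) = 361.
Frame index = 361 × 50 + 42 = 18092.

18092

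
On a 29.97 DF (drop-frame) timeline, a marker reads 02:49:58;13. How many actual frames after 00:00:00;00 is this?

Complete 10-minute blocks: 16, each 17982 frames → 287712.
Remaining 9 whole minutes in the current block: 1800 + 8 × 1798 = 16184 frames.
Within the current minute: 58 × 30 + 13 − 2 = 1751 (labels ;00/;01 skipped at this minute). Total = 287712 + 16184 + 1751 = 305647.

305647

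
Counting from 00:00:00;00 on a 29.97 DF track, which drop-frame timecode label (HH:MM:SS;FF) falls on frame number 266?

Ten DF minutes hold 17982 frames, so frame 266 lies in block 0 (frames 0–17981) with 266 frames into that block.
The block's first minute is 1800 frames and the rest 1798 each; 266 frames reaches minute 0, so 0 × 18 + 0 × 2 = 0 labels have been skipped so far.
Adding those back, label number 266 + 0 = 266 at 30 labels/s is 8 s + 26 f = 0 h 0 min 8 s frame 26, i.e. 00:00:08;26.

00:00:08;26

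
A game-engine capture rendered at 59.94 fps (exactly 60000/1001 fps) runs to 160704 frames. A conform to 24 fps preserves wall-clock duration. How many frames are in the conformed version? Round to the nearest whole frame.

64346 frames

Frames at target rate = 160704 × (24) / (60000/1001) = 40216176/625 ≈ 64345.882.
Nearest whole frame: 64346.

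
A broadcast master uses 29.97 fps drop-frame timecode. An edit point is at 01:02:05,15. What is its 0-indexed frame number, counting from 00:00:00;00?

As if non-drop at 30 labels/s: (1 × 3600 + 2 × 60 + 5) × 30 + 15 = 111765.
Minute boundaries passed: 62; those not divisible by 10: 62 − 6 = 56; dropped labels = 2 × 56 = 112.
Actual frame index = 111765 − 112 = 111653.

111653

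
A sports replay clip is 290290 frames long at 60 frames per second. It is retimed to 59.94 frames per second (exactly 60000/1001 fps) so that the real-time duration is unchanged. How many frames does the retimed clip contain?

290000 frames

Target frames = source frames × (target rate / source rate) = 290290 × (60000/1001)/(60) = 290290 × 1000/1001 = 290000.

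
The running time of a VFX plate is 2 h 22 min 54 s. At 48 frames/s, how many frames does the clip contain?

411552 frames

2 h 22 min 54 s = 8574 s.
Frames = 8574 × 48 = 411552.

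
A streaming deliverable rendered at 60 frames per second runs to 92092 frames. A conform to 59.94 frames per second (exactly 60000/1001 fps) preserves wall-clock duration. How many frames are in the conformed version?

92000 frames

Target frames = source frames × (target rate / source rate) = 92092 × (60000/1001)/(60) = 92092 × 1000/1001 = 92000.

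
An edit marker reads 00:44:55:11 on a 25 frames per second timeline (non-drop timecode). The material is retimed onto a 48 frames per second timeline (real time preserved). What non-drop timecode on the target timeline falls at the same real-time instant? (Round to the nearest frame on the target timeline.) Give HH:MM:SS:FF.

Source frame index: (0×3600 + 44×60 + 55) × 25 + 11 = 67386.
Real time: 67386 / (25) = 67386/25 s.
Target frame: (67386/25) × (48) = 3234528/25 ≈ 129381.120 → 129381.
At 48 labels/s: frame 129381 → 00:44:55:21.

00:44:55:21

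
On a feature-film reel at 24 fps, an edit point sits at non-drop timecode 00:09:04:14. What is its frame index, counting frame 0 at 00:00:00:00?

Total seconds to the label: (0 × 3600 + 9 × 60 + 4) = 544.
Frame index = 544 × 24 + 14 = 13070.

frame 13070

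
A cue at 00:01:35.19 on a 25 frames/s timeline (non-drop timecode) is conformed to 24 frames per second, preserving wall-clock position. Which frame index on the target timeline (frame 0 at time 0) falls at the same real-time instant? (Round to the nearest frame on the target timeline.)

Source frame index: (0×3600 + 1×60 + 35) × 25 + 19 = 2394.
Real time: 2394 / (25) = 2394/25 s.
Target frame: (2394/25) × (24) = 57456/25 ≈ 2298.240 → 2298.

frame 2298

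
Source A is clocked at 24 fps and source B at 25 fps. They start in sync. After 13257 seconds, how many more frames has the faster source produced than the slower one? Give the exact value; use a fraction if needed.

13257 frames

A emits 24 × 13257 = 318168 frames; B emits 25 × 13257 = 331425.
Difference = 13257 frames; B is ahead of A.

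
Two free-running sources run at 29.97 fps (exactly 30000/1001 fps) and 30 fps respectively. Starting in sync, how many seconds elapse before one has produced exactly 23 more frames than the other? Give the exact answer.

23023/30 seconds

The gap grows by |30 − 30000/1001| = 30/1001 frames per second.
Time for a 23-frame gap: 23 ÷ (30/1001) = 23023/30 s.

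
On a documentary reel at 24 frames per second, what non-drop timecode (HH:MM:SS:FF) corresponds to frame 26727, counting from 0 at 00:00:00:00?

26727 ÷ 24 = 1113 full seconds, remainder 15 frames.
1113 s = 0 h 18 min 33 s.
Timecode: 00:18:33:15.

00:18:33:15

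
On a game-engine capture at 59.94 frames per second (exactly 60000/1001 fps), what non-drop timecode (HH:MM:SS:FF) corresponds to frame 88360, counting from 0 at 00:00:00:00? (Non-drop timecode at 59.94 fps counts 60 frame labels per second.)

88360 ÷ 60 = 1472 full seconds, remainder 40 frames.
1472 s = 0 h 24 min 32 s.
Timecode: 00:24:32:40.

00:24:32:40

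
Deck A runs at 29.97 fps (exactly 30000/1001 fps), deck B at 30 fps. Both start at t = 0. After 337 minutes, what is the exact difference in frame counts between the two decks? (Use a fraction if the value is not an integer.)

606600/1001 frames

337 min = 20220 s.
A emits 30000/1001 × 20220 = 606600000/1001 frames; B emits 30 × 20220 = 606600.
Difference = 606600/1001 frames (≈ 605.9940); B is ahead of A.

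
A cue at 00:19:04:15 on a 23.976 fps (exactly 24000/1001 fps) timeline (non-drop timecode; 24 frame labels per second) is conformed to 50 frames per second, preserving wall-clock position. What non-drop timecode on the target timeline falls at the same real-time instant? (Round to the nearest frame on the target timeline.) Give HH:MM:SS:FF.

Source frame index: (0×3600 + 19×60 + 4) × 24 + 15 = 27471.
Real time: 27471 / (24000/1001) = 9166157/8000 s.
Target frame: (9166157/8000) × (50) = 9166157/160 ≈ 57288.481 → 57288.
At 50 labels/s: frame 57288 → 00:19:05:38.

00:19:05:38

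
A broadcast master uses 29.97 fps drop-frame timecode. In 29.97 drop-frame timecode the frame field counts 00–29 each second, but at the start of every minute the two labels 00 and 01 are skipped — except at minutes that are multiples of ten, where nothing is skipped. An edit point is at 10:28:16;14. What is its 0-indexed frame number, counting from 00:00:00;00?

1129762

As if non-drop at 30 labels/s: (10 × 3600 + 28 × 60 + 16) × 30 + 14 = 1130894.
Minute boundaries passed: 628; those not divisible by 10: 628 − 62 = 566; dropped labels = 2 × 566 = 1132.
Actual frame index = 1130894 − 1132 = 1129762.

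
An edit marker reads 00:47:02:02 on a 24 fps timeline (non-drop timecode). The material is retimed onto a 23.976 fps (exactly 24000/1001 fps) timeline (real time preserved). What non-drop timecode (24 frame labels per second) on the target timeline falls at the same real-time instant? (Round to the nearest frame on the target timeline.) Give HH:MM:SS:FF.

00:46:59:06

Source frame index: (0×3600 + 47×60 + 2) × 24 + 2 = 67730.
Real time: 67730 / (24) = 33865/12 s.
Target frame: (33865/12) × (24000/1001) = 5210000/77 ≈ 67662.338 → 67662.
At 24 labels/s: frame 67662 → 00:46:59:06.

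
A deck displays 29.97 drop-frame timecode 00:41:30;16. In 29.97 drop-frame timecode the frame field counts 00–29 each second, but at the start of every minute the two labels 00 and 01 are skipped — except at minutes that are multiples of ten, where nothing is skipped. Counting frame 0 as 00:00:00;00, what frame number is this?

Complete 10-minute blocks: 4, each 17982 frames → 71928.
Remaining 1 whole minute in the current block: 1800 + 0 × 1798 = 1800 frames.
Within the current minute: 30 × 30 + 16 − 2 = 914 (labels ;00/;01 skipped at this minute). Total = 71928 + 1800 + 914 = 74642.

74642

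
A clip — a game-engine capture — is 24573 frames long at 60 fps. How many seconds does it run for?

409.55 seconds

Running time = 24573 / (60) = 409.55 s.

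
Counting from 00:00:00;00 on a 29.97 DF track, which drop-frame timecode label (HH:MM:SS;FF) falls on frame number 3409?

00:01:53;21

Ten DF minutes hold 17982 frames, so frame 3409 lies in block 0 (frames 0–17981) with 3409 frames into that block.
The block's first minute is 1800 frames and the rest 1798 each; 3409 frames reaches minute 1, so 0 × 18 + 1 × 2 = 2 labels have been skipped so far.
Adding those back, label number 3409 + 2 = 3411 at 30 labels/s is 113 s + 21 f = 0 h 1 min 53 s frame 21, i.e. 00:01:53;21.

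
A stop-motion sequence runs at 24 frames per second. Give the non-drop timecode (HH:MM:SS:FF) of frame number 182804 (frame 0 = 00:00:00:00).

182804 ÷ 24 = 7616 full seconds, remainder 20 frames.
7616 s = 2 h 6 min 56 s.
Timecode: 02:06:56:20.

02:06:56:20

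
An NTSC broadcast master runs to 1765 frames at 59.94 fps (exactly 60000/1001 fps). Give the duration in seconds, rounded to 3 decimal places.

Running time = 1765 × 1001/60000 = 353353/12000 s ≈ 29.446 s.

29.446 seconds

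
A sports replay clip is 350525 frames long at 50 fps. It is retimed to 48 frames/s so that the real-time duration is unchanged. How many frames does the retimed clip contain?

336504 frames

Target frames = source frames × (target rate / source rate) = 350525 × (48)/(50) = 350525 × 24/25 = 336504.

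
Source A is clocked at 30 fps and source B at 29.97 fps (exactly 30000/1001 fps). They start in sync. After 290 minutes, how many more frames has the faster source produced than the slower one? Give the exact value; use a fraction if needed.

522000/1001 frames

290 min = 17400 s.
A emits 30 × 17400 = 522000 frames; B emits 30000/1001 × 17400 = 522000000/1001.
Difference = 522000/1001 frames (≈ 521.4785); B is behind A.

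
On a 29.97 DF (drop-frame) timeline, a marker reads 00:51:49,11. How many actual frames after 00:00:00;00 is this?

93189

As if non-drop at 30 labels/s: (0 × 3600 + 51 × 60 + 49) × 30 + 11 = 93281.
Minute boundaries passed: 51; those not divisible by 10: 51 − 5 = 46; dropped labels = 2 × 46 = 92.
Actual frame index = 93281 − 92 = 93189.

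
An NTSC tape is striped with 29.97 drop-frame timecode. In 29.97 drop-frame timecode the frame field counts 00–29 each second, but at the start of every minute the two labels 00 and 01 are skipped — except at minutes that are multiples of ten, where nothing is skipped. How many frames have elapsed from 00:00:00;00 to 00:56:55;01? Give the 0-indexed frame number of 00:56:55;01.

102349

Complete 10-minute blocks: 5, each 17982 frames → 89910.
Remaining 6 whole minutes in the current block: 1800 + 5 × 1798 = 10790 frames.
Within the current minute: 55 × 30 + 1 − 2 = 1649 (labels ;00/;01 skipped at this minute). Total = 89910 + 10790 + 1649 = 102349.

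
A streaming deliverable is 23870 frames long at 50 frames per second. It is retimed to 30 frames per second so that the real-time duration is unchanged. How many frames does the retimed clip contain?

Target frames = source frames × (target rate / source rate) = 23870 × (30)/(50) = 23870 × 3/5 = 14322.

14322 frames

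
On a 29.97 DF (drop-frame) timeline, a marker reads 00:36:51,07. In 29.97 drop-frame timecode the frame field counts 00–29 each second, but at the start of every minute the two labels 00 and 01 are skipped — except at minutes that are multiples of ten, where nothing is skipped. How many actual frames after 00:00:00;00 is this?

66271

Complete 10-minute blocks: 3, each 17982 frames → 53946.
Remaining 6 whole minutes in the current block: 1800 + 5 × 1798 = 10790 frames.
Within the current minute: 51 × 30 + 7 − 2 = 1535 (labels ;00/;01 skipped at this minute). Total = 53946 + 10790 + 1535 = 66271.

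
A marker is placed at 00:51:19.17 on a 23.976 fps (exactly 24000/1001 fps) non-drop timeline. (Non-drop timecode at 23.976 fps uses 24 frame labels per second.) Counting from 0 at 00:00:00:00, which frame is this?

Total seconds to the label: (0 × 3600 + 51 × 60 + 19) = 3079.
Frame index = 3079 × 24 + 17 = 73913.

frame 73913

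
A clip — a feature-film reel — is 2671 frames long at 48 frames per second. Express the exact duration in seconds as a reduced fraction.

Running time = 2671 ÷ (48) = 2671 × 1/48 = 2671/48 s.

2671/48 seconds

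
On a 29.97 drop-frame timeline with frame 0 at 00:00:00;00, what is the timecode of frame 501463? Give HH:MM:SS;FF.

04:38:52;05

Each 10-minute DF block holds 10 × 60 × 30 − 9 × 2 = 17982 frames. 501463 ÷ 17982 → 27 full blocks, remainder 15949.
Within the partial block the first minute is 1800 frames and each further minute 1798, so 8 further minute boundaries passed. Total skipped labels = 18 × 27 + 2 × 8 = 502.
Non-drop label index = 501463 + 502 = 501965; at 30 labels/s that is 04:38:52:05, i.e. DF 04:38:52;05.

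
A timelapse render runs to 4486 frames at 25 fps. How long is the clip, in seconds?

Running time = 4486 / (25) = 179.44 s.

179.44 seconds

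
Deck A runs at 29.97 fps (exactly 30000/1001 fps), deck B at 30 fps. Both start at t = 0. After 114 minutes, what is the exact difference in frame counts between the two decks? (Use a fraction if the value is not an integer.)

114 min = 6840 s.
A emits 30000/1001 × 6840 = 205200000/1001 frames; B emits 30 × 6840 = 205200.
Difference = 205200/1001 frames (≈ 204.9950); B is ahead of A.

205200/1001 frames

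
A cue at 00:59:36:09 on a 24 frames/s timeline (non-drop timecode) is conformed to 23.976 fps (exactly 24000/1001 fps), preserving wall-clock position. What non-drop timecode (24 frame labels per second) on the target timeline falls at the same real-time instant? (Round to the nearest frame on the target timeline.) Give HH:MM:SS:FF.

Source frame index: (0×3600 + 59×60 + 36) × 24 + 9 = 85833.
Real time: 85833 / (24) = 28611/8 s.
Target frame: (28611/8) × (24000/1001) = 7803000/91 ≈ 85747.253 → 85747.
At 24 labels/s: frame 85747 → 00:59:32:19.

00:59:32:19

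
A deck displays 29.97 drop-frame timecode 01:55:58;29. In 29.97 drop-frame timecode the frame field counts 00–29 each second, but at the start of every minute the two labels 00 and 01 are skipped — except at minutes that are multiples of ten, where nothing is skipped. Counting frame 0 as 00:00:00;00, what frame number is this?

Complete 10-minute blocks: 11, each 17982 frames → 197802.
Remaining 5 whole minutes in the current block: 1800 + 4 × 1798 = 8992 frames.
Within the current minute: 58 × 30 + 29 − 2 = 1767 (labels ;00/;01 skipped at this minute). Total = 197802 + 8992 + 1767 = 208561.

208561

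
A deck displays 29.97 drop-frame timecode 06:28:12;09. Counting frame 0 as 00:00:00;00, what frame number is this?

698069

Complete 10-minute blocks: 38, each 17982 frames → 683316.
Remaining 8 whole minutes in the current block: 1800 + 7 × 1798 = 14386 frames.
Within the current minute: 12 × 30 + 9 − 2 = 367 (labels ;00/;01 skipped at this minute). Total = 683316 + 14386 + 367 = 698069.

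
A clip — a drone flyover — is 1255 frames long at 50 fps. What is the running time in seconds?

25.1 seconds

Running time = 1255 / (50) = 25.1 s.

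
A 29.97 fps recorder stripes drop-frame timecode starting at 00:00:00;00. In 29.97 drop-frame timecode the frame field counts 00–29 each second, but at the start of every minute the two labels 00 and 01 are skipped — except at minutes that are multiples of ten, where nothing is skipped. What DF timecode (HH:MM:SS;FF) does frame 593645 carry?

Each 10-minute DF block holds 10 × 60 × 30 − 9 × 2 = 17982 frames. 593645 ÷ 17982 → 33 full blocks, remainder 239.
Within the partial block the first minute is 1800 frames and each further minute 1798, so 0 further minute boundaries passed. Total skipped labels = 18 × 33 + 2 × 0 = 594.
Non-drop label index = 593645 + 594 = 594239; at 30 labels/s that is 05:30:07:29, i.e. DF 05:30:07;29.

05:30:07;29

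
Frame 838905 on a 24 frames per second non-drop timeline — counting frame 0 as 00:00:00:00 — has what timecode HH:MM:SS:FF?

09:42:34:09

838905 ÷ 24 = 34954 full seconds, remainder 9 frames.
34954 s = 9 h 42 min 34 s.
Timecode: 09:42:34:09.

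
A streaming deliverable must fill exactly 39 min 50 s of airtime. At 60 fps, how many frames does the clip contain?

39 min 50 s = 2390 s.
Frames = 2390 × 60 = 143400.

143400 frames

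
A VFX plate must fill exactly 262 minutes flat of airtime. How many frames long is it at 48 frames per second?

262 min = 15720 s.
Frames = 15720 × 48 = 754560.

754560 frames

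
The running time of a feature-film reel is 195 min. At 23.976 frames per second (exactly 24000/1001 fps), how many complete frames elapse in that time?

195 min = 11700 s.
Frames = 11700 × 24000/1001 = 21600000/77 ≈ 280519.4805.
Complete frames: 280519.

280519 frames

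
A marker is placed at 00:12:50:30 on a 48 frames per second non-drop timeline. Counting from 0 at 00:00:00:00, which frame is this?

frame 36990

Total seconds to the label: (0 × 3600 + 12 × 60 + 50) = 770.
Frame index = 770 × 48 + 30 = 36990.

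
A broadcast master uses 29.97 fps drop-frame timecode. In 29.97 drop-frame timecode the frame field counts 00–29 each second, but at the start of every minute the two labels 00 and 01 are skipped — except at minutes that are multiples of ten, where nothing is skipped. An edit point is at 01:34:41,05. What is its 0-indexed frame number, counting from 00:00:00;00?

170265

As if non-drop at 30 labels/s: (1 × 3600 + 34 × 60 + 41) × 30 + 5 = 170435.
Minute boundaries passed: 94; those not divisible by 10: 94 − 9 = 85; dropped labels = 2 × 85 = 170.
Actual frame index = 170435 − 170 = 170265.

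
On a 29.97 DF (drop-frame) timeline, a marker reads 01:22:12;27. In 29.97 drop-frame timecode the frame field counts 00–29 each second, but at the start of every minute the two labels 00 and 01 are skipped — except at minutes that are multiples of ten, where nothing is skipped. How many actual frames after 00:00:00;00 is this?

147839

Complete 10-minute blocks: 8, each 17982 frames → 143856.
Remaining 2 whole minutes in the current block: 1800 + 1 × 1798 = 3598 frames.
Within the current minute: 12 × 30 + 27 − 2 = 385 (labels ;00/;01 skipped at this minute). Total = 143856 + 3598 + 385 = 147839.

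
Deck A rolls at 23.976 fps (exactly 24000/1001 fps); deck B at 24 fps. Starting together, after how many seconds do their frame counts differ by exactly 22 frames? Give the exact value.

The gap grows by |24 − 24000/1001| = 24/1001 frames per second.
Time for a 22-frame gap: 22 ÷ (24/1001) = 11011/12 s.

11011/12 seconds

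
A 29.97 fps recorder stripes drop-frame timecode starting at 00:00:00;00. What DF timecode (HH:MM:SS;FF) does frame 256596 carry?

02:22:41;22

Ten DF minutes hold 17982 frames, so frame 256596 lies in block 14 (frames 251748–269729) with 4848 frames into that block.
The block's first minute is 1800 frames and the rest 1798 each; 4848 frames reaches minute 2, so 14 × 18 + 2 × 2 = 256 labels have been skipped so far.
Adding those back, label number 256596 + 256 = 256852 at 30 labels/s is 8561 s + 22 f = 2 h 22 min 41 s frame 22, i.e. 02:22:41;22.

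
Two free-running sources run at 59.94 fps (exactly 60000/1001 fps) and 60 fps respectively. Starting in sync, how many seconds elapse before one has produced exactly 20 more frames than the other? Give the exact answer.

The gap grows by |60 − 60000/1001| = 60/1001 frames per second.
Time for a 20-frame gap: 20 ÷ (60/1001) = 1001/3 s.

1001/3 seconds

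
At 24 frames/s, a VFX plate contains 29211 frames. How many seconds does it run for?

Running time = 29211 / (24) = 1217.125 s.

1217.125 seconds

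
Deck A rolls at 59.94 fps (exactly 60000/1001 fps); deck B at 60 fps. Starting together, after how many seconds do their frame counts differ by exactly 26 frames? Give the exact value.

13013/30 seconds

The gap grows by |60 − 60000/1001| = 60/1001 frames per second.
Time for a 26-frame gap: 26 ÷ (60/1001) = 13013/30 s.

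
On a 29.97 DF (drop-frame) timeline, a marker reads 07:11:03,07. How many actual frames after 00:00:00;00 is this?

775121

Complete 10-minute blocks: 43, each 17982 frames → 773226.
Remaining 1 whole minute in the current block: 1800 + 0 × 1798 = 1800 frames.
Within the current minute: 3 × 30 + 7 − 2 = 95 (labels ;00/;01 skipped at this minute). Total = 773226 + 1800 + 95 = 775121.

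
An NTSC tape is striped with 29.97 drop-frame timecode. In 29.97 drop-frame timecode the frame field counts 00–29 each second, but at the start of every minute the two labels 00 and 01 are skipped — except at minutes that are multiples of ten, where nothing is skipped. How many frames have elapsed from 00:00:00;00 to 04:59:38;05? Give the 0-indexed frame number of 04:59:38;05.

Complete 10-minute blocks: 29, each 17982 frames → 521478.
Remaining 9 whole minutes in the current block: 1800 + 8 × 1798 = 16184 frames.
Within the current minute: 38 × 30 + 5 − 2 = 1143 (labels ;00/;01 skipped at this minute). Total = 521478 + 16184 + 1143 = 538805.

538805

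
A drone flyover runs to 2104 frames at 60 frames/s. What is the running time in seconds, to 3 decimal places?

Running time = 2104 × 1/60 = 526/15 s ≈ 35.067 s.

35.067 seconds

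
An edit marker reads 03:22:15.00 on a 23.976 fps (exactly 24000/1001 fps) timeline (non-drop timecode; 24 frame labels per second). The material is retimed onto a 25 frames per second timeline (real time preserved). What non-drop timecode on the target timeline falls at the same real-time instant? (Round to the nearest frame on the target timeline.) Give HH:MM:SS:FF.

03:22:27:03

Source frame index: (3×3600 + 22×60 + 15) × 24 + 0 = 291240.
Real time: 291240 / (24000/1001) = 2429427/200 s.
Target frame: (2429427/200) × (25) = 2429427/8 ≈ 303678.375 → 303678.
At 25 labels/s: frame 303678 → 03:22:27:03.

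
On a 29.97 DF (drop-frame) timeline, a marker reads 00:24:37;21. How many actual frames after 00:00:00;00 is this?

Complete 10-minute blocks: 2, each 17982 frames → 35964.
Remaining 4 whole minutes in the current block: 1800 + 3 × 1798 = 7194 frames.
Within the current minute: 37 × 30 + 21 − 2 = 1129 (labels ;00/;01 skipped at this minute). Total = 35964 + 7194 + 1129 = 44287.

44287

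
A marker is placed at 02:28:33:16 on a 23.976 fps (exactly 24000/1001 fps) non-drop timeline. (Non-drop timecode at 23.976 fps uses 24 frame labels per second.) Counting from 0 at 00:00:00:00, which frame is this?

Total seconds to the label: (2 × 3600 + 28 × 60 + 33) = 8913.
Frame index = 8913 × 24 + 16 = 213928.

frame 213928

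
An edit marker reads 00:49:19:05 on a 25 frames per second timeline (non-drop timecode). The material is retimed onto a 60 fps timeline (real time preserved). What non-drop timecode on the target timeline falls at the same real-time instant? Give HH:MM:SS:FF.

Source frame index: (0×3600 + 49×60 + 19) × 25 + 5 = 73980.
Real time: 73980 / (25) = 14796/5 s.
Target frame: (14796/5) × (60) = 177552.
At 60 labels/s: frame 177552 → 00:49:19:12.

00:49:19:12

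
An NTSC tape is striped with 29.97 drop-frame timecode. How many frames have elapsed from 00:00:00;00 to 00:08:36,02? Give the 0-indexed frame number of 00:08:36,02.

15466

As if non-drop at 30 labels/s: (0 × 3600 + 8 × 60 + 36) × 30 + 2 = 15482.
Minute boundaries passed: 8; those not divisible by 10: 8 − 0 = 8; dropped labels = 2 × 8 = 16.
Actual frame index = 15482 − 16 = 15466.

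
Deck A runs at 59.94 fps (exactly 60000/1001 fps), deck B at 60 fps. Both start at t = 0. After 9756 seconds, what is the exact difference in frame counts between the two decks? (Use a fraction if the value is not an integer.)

585360/1001 frames

A emits 60000/1001 × 9756 = 585360000/1001 frames; B emits 60 × 9756 = 585360.
Difference = 585360/1001 frames (≈ 584.7752); B is ahead of A.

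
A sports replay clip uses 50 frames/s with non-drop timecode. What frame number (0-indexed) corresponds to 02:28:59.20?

446970

Total seconds to the label: (2 × 3600 + 28 × 60 + 59) = 8939.
Frame index = 8939 × 50 + 20 = 446970.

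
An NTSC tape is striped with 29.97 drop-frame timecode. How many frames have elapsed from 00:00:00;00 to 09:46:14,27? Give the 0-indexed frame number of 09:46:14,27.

1054191

As if non-drop at 30 labels/s: (9 × 3600 + 46 × 60 + 14) × 30 + 27 = 1055247.
Minute boundaries passed: 586; those not divisible by 10: 586 − 58 = 528; dropped labels = 2 × 528 = 1056.
Actual frame index = 1055247 − 1056 = 1054191.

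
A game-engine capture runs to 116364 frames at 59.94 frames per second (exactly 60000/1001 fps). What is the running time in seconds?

Running time = 116364 / (60000/1001) = 1941.3394 s.

1941.3394 seconds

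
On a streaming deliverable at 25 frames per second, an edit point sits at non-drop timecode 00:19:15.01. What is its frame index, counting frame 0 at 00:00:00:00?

Total seconds to the label: (0 × 3600 + 19 × 60 + 15) = 1155.
Frame index = 1155 × 25 + 1 = 28876.

28876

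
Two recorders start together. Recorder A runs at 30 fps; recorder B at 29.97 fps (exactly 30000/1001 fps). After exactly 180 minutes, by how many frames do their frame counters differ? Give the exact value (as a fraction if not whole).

180 min = 10800 s.
A emits 30 × 10800 = 324000 frames; B emits 30000/1001 × 10800 = 324000000/1001.
Difference = 324000/1001 frames (≈ 323.6763); B is behind A.

324000/1001 frames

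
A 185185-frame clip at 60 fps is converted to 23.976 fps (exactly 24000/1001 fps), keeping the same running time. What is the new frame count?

Target frames = source frames × (target rate / source rate) = 185185 × (24000/1001)/(60) = 185185 × 400/1001 = 74000.

74000 frames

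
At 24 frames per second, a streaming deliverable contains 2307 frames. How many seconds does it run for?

Running time = 2307 / (24) = 96.125 s.

96.125 seconds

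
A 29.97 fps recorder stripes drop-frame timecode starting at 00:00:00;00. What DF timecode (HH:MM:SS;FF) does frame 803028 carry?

07:26:34;12

Ten DF minutes hold 17982 frames, so frame 803028 lies in block 44 (frames 791208–809189) with 11820 frames into that block.
The block's first minute is 1800 frames and the rest 1798 each; 11820 frames reaches minute 6, so 44 × 18 + 6 × 2 = 804 labels have been skipped so far.
Adding those back, label number 803028 + 804 = 803832 at 30 labels/s is 26794 s + 12 f = 7 h 26 min 34 s frame 12, i.e. 07:26:34;12.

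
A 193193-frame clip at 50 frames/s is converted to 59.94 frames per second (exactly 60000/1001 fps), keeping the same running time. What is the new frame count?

231600 frames

Target frames = source frames × (target rate / source rate) = 193193 × (60000/1001)/(50) = 193193 × 1200/1001 = 231600.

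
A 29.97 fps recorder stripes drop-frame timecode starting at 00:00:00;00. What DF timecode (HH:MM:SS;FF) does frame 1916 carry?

Ten DF minutes hold 17982 frames, so frame 1916 lies in block 0 (frames 0–17981) with 1916 frames into that block.
The block's first minute is 1800 frames and the rest 1798 each; 1916 frames reaches minute 1, so 0 × 18 + 1 × 2 = 2 labels have been skipped so far.
Adding those back, label number 1916 + 2 = 1918 at 30 labels/s is 63 s + 28 f = 0 h 1 min 3 s frame 28, i.e. 00:01:03;28.

00:01:03;28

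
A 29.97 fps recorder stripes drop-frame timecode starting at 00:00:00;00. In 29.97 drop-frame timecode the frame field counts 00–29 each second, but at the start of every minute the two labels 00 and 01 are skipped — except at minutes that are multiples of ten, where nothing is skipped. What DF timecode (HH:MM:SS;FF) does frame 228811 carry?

02:07:14;21

Each 10-minute DF block holds 10 × 60 × 30 − 9 × 2 = 17982 frames. 228811 ÷ 17982 → 12 full blocks, remainder 13027.
Within the partial block the first minute is 1800 frames and each further minute 1798, so 7 further minute boundaries passed. Total skipped labels = 18 × 12 + 2 × 7 = 230.
Non-drop label index = 228811 + 230 = 229041; at 30 labels/s that is 02:07:14:21, i.e. DF 02:07:14;21.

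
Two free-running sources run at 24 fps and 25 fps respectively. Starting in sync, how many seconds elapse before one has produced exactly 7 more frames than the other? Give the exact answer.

The gap grows by |25 − 24| = 1 frame per second.
Time for a 7-frame gap: 7 ÷ (1) = 7 s.

7 seconds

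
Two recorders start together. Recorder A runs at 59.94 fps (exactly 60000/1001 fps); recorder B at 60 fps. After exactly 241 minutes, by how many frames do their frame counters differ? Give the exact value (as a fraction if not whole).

241 min = 14460 s.
A emits 60000/1001 × 14460 = 867600000/1001 frames; B emits 60 × 14460 = 867600.
Difference = 867600/1001 frames (≈ 866.7333); B is ahead of A.

867600/1001 frames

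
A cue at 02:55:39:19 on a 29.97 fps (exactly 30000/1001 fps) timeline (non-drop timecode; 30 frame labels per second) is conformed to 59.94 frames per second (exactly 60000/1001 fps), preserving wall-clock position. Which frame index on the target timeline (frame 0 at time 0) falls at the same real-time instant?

frame 632378

Source frame index: (2×3600 + 55×60 + 39) × 30 + 19 = 316189.
Real time: 316189 / (30000/1001) = 316505189/30000 s.
Target frame: (316505189/30000) × (60000/1001) = 632378.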